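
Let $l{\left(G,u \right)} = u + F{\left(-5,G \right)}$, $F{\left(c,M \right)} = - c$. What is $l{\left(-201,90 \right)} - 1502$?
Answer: $-1407$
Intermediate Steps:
$l{\left(G,u \right)} = 5 + u$ ($l{\left(G,u \right)} = u - -5 = u + 5 = 5 + u$)
$l{\left(-201,90 \right)} - 1502 = \left(5 + 90\right) - 1502 = 95 - 1502 = -1407$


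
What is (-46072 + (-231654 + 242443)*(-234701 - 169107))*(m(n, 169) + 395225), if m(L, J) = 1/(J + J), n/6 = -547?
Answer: -290999216993741892/169 ≈ -1.7219e+15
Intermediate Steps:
n = -3282 (n = 6*(-547) = -3282)
m(L, J) = 1/(2*J)
(-46072 + (-231654 + 242443)*(-234701 - 169107))*(m(n, 169) + 395225) = (-46072 + (-231654 + 242443)*(-234701 - 169107))*((½)/169 + 395225) = (-46072 + 10789*(-403808))*((½)*(1/169) + 395225) = (-46072 - 4356684512)*(1/338 + 395225) = -4356730584*133586051/338 = -290999216993741892/169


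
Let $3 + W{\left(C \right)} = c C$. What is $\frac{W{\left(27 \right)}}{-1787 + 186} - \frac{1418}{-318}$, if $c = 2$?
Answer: $\frac{1127000}{254559} \approx 4.4273$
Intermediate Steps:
$W{\left(C \right)} = -3 + 2 C$
$\frac{W{\left(27 \right)}}{-1787 + 186} - \frac{1418}{-318} = \frac{-3 + 2 \cdot 27}{-1787 + 186} - \frac{1418}{-318} = \frac{-3 + 54}{-1601} - - \frac{709}{159} = 51 \left(- \frac{1}{1601}\right) + \frac{709}{159} = - \frac{51}{1601} + \frac{709}{159} = \frac{1127000}{254559}$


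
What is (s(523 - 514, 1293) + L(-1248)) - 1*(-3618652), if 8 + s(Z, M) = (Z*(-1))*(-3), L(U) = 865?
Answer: 3619536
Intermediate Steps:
s(Z, M) = -8 + 3*Z (s(Z, M) = -8 + (Z*(-1))*(-3) = -8 - Z*(-3) = -8 + 3*Z)
(s(523 - 514, 1293) + L(-1248)) - 1*(-3618652) = ((-8 + 3*(523 - 514)) + 865) - 1*(-3618652) = ((-8 + 3*9) + 865) + 3618652 = ((-8 + 27) + 865) + 3618652 = (19 + 865) + 3618652 = 884 + 3618652 = 3619536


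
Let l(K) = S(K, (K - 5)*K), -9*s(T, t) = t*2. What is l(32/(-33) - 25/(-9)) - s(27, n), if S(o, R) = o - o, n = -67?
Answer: -134/9 ≈ -14.889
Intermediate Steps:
s(T, t) = -2*t/9 (s(T, t) = -t*2/9 = -2*t/9)
S(o, R) = 0
l(K) = 0
l(32/(-33) - 25/(-9)) - s(27, n) = 0 - (-2)*(-67)/9 = 0 - 1*134/9 = 0 - 134/9 = -134/9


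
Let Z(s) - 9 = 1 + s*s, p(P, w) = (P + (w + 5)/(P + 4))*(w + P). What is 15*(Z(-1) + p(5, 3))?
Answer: 2615/3 ≈ 871.67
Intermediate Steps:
p(P, w) = (P + w)*(P + (5 + w)/(4 + P)) (p(P, w) = (P + (5 + w)/(4 + P))*(P + w) = (P + w)*(P + (5 + w)/(4 + P)))
Z(s) = 10 + s² (Z(s) = 9 + (1 + s*s) = 9 + (1 + s²) = 10 + s²)
15*(Z(-1) + p(5, 3)) = 15*((10 + (-1)²) + (5³ + 3² + 4*5² + 5*5 + 5*3 + 3*5² + 5*5*3)/(4 + 5)) = 15*((10 + 1) + (125 + 9 + 4*25 + 25 + 15 + 3*25 + 75)/9) = 15*(11 + (125 + 9 + 100 + 25 + 15 + 75 + 75)/9) = 15*(11 + (⅑)*424) = 15*(11 + 424/9) = 15*(523/9) = 2615/3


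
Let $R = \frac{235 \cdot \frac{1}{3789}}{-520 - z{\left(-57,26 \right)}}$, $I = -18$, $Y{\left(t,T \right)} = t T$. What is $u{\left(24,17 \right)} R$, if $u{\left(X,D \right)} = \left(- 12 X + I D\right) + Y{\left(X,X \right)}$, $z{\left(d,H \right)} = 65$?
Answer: $\frac{94}{49257} \approx 0.0019084$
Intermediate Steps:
$Y{\left(t,T \right)} = T t$
$u{\left(X,D \right)} = X^{2} - 18 D - 12 X$ ($u{\left(X,D \right)} = \left(- 12 X - 18 D\right) + X X = \left(- 18 D - 12 X\right) + X^{2} = X^{2} - 18 D - 12 X$)
$R = - \frac{47}{443313}$ ($R = \frac{235 \cdot \frac{1}{3789}}{-520 - 65} = \frac{235}{3789 \left(-585\right)} = \frac{235}{3789} \left(- \frac{1}{585}\right) = - \frac{47}{443313} \approx -0.00010602$)
$u{\left(24,17 \right)} R = \left(24^{2} - 306 - 288\right) \left(- \frac{47}{443313}\right) = \left(576 - 306 - 288\right) \left(- \frac{47}{443313}\right) = \left(-18\right) \left(- \frac{47}{443313}\right) = \frac{94}{49257}$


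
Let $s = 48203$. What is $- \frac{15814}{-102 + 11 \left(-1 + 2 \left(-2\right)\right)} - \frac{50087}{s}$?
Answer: $\frac{754418583}{7567871} \approx 99.687$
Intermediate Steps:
$- \frac{15814}{-102 + 11 \left(-1 + 2 \left(-2\right)\right)} - \frac{50087}{s} = - \frac{15814}{-102 + 11 \left(-1 + 2 \left(-2\right)\right)} - \frac{50087}{48203} = - \frac{15814}{-102 + 11 \left(-1 - 4\right)} - \frac{50087}{48203} = - \frac{15814}{-102 + 11 \left(-5\right)} - \frac{50087}{48203} = - \frac{15814}{-102 - 55} - \frac{50087}{48203} = - \frac{15814}{-157} - \frac{50087}{48203} = \left(-15814\right) \left(- \frac{1}{157}\right) - \frac{50087}{48203} = \frac{15814}{157} - \frac{50087}{48203} = \frac{754418583}{7567871}$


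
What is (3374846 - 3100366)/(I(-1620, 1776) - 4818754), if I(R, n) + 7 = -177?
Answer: -137240/2409469 ≈ -0.056959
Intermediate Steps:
I(R, n) = -184 (I(R, n) = -7 - 177 = -184)
(3374846 - 3100366)/(I(-1620, 1776) - 4818754) = (3374846 - 3100366)/(-184 - 4818754) = 274480/(-4818938) = 274480*(-1/4818938) = -137240/2409469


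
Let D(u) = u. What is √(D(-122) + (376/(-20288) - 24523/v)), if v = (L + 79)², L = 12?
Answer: I*√1664031071558/115388 ≈ 11.179*I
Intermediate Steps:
v = 8281 (v = (12 + 79)² = 91² = 8281)
√(D(-122) + (376/(-20288) - 24523/v)) = √(-122 + (376/(-20288) - 24523/8281)) = √(-122 + (376*(-1/20288) - 24523*1/8281)) = √(-122 + (-47/2536 - 24523/8281)) = √(-122 - 62579535/21000616) = √(-2624654687/21000616) = I*√1664031071558/115388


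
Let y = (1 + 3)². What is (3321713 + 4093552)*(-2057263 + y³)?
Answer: -15224777394255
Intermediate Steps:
y = 16 (y = 4² = 16)
(3321713 + 4093552)*(-2057263 + y³) = (3321713 + 4093552)*(-2057263 + 16³) = 7415265*(-2057263 + 4096) = 7415265*(-2053167) = -15224777394255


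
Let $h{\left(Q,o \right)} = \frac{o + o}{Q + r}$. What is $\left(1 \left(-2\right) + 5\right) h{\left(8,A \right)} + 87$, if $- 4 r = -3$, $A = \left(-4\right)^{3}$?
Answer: $\frac{1509}{35} \approx 43.114$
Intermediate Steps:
$A = -64$
$r = \frac{3}{4}$ ($r = \left(- \frac{1}{4}\right) \left(-3\right) = \frac{3}{4} \approx 0.75$)
$h{\left(Q,o \right)} = \frac{2 o}{\frac{3}{4} + Q}$ ($h{\left(Q,o \right)} = \frac{o + o}{Q + \frac{3}{4}} = \frac{2 o}{\frac{3}{4} + Q}$)
$\left(1 \left(-2\right) + 5\right) h{\left(8,A \right)} + 87 = \left(1 \left(-2\right) + 5\right) 8 \left(-64\right) \frac{1}{3 + 4 \cdot 8} + 87 = \left(-2 + 5\right) 8 \left(-64\right) \frac{1}{3 + 32} + 87 = 3 \cdot 8 \left(-64\right) \frac{1}{35} + 87 = 3 \left(- \frac{512}{35}\right) + 87 = - \frac{1536}{35} + 87 = \frac{1509}{35}$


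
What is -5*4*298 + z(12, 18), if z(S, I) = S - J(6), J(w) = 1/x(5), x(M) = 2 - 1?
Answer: -5949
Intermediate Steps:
x(M) = 1
J(w) = 1 (J(w) = 1/1 = 1)
z(S, I) = -1 + S (z(S, I) = S - 1*1 = S - 1 = -1 + S)
-5*4*298 + z(12, 18) = -5*4*298 + (-1 + 12) = -20*298 + 11 = -5960 + 11 = -5949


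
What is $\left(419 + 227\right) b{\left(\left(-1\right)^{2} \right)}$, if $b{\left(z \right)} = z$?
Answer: $646$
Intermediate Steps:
$\left(419 + 227\right) b{\left(\left(-1\right)^{2} \right)} = \left(419 + 227\right) \left(-1\right)^{2} = 646 \cdot 1 = 646$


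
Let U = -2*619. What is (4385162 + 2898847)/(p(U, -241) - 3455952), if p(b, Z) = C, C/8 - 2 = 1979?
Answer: -7284009/3440104 ≈ -2.1174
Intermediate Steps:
U = -1238
C = 15848 (C = 16 + 8*1979 = 16 + 15832 = 15848)
p(b, Z) = 15848
(4385162 + 2898847)/(p(U, -241) - 3455952) = (4385162 + 2898847)/(15848 - 3455952) = 7284009/(-3440104) = 7284009*(-1/3440104) = -7284009/3440104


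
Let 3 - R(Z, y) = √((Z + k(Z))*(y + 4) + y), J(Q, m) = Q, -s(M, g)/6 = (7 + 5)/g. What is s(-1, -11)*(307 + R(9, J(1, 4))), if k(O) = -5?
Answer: 22320/11 - 72*√21/11 ≈ 1999.1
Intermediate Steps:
s(M, g) = -72/g (s(M, g) = -6*(7 + 5)/g = -72/g)
R(Z, y) = 3 - √(y + (-5 + Z)*(4 + y)) (R(Z, y) = 3 - √((Z - 5)*(y + 4) + y) = 3 - √((-5 + Z)*(4 + y) + y) = 3 - √(y + (-5 + Z)*(4 + y)))
s(-1, -11)*(307 + R(9, J(1, 4))) = (-72/(-11))*(307 + (3 - √(-20 - 4*1 + 4*9 + 9*1))) = (-72*(-1/11))*(307 + (3 - √(-20 - 4 + 36 + 9))) = 72*(307 + (3 - √21))/11 = 72*(310 - √21)/11 = 22320/11 - 72*√21/11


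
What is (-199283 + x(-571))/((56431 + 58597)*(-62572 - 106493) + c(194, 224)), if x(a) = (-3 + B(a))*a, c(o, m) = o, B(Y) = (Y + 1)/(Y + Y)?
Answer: 197855/19447208626 ≈ 1.0174e-5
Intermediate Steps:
B(Y) = (1 + Y)/(2*Y) (B(Y) = (1 + Y)/((2*Y)) = (1 + Y)*(1/(2*Y)) = (1 + Y)/(2*Y))
x(a) = a*(-3 + (1 + a)/(2*a)) (x(a) = (-3 + (1 + a)/(2*a))*a = a*(-3 + (1 + a)/(2*a)))
(-199283 + x(-571))/((56431 + 58597)*(-62572 - 106493) + c(194, 224)) = (-199283 + (1/2 - 5/2*(-571)))/((56431 + 58597)*(-62572 - 106493) + 194) = (-199283 + (1/2 + 2855/2))/(115028*(-169065) + 194) = (-199283 + 1428)/(-19447208820 + 194) = -197855/(-19447208626) = -197855*(-1/19447208626) = 197855/19447208626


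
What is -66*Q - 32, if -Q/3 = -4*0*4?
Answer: -32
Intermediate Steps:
Q = 0 (Q = -3*(-4*0)*4 = -0*4 = -3*0 = 0)
-66*Q - 32 = -66*0 - 32 = 0 - 32 = -32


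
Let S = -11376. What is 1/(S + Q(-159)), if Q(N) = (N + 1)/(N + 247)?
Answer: -44/500623 ≈ -8.7891e-5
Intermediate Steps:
Q(N) = (1 + N)/(247 + N)
1/(S + Q(-159)) = 1/(-11376 + (1 - 159)/(247 - 159)) = 1/(-11376 - 158/88) = 1/(-11376 + (1/88)*(-158)) = 1/(-11376 - 79/44) = 1/(-500623/44) = -44/500623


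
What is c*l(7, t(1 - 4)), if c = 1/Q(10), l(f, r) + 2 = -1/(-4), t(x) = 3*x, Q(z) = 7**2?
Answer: -1/28 ≈ -0.035714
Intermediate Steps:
Q(z) = 49
l(f, r) = -7/4 (l(f, r) = -2 - 1/(-4) = -2 - 1*(-1/4) = -2 + 1/4 = -7/4)
c = 1/49 ≈ 0.020408
c*l(7, t(1 - 4)) = (1/49)*(-7/4) = -1/28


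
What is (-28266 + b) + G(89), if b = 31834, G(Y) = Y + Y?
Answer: 3746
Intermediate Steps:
G(Y) = 2*Y
(-28266 + b) + G(89) = (-28266 + 31834) + 2*89 = 3568 + 178 = 3746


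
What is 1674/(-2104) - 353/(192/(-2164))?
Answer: 50215855/12624 ≈ 3977.8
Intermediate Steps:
1674/(-2104) - 353/(192/(-2164)) = 1674*(-1/2104) - 353/(192*(-1/2164)) = -837/1052 - 353/(-48/541) = -837/1052 - 353*(-541/48) = -837/1052 + 190973/48 = 50215855/12624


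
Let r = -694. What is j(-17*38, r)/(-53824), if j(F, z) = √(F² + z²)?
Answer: -√224738/26912 ≈ -0.017615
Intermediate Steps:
j(-17*38, r)/(-53824) = √((-17*38)² + (-694)²)/(-53824) = √((-646)² + 481636)*(-1/53824) = √(417316 + 481636)*(-1/53824) = √898952*(-1/53824) = (2*√224738)*(-1/53824) = -√224738/26912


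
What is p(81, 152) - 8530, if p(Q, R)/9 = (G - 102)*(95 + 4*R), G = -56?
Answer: -1008196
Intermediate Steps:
p(Q, R) = -135090 - 5688*R (p(Q, R) = 9*((-56 - 102)*(95 + 4*R)) = 9*(-158*(95 + 4*R)) = 9*(-15010 - 632*R) = -135090 - 5688*R)
p(81, 152) - 8530 = (-135090 - 5688*152) - 8530 = (-135090 - 864576) - 8530 = -999666 - 8530 = -1008196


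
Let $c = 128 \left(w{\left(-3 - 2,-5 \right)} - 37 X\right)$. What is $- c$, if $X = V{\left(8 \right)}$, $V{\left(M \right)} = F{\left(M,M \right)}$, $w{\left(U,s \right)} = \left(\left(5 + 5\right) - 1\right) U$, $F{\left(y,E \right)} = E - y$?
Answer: $5760$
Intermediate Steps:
$w{\left(U,s \right)} = 9 U$ ($w{\left(U,s \right)} = \left(10 - 1\right) U = 9 U$)
$V{\left(M \right)} = 0$ ($V{\left(M \right)} = M - M = 0$)
$X = 0$
$c = -5760$ ($c = 128 \left(9 \left(-3 - 2\right) - 0\right) = 128 \left(9 \left(-3 - 2\right) + 0\right) = 128 \left(9 \left(-5\right) + 0\right) = 128 \left(-45 + 0\right) = 128 \left(-45\right) = -5760$)
$- c = \left(-1\right) \left(-5760\right) = 5760$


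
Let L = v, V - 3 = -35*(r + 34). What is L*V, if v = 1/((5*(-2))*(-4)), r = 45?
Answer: -1381/20 ≈ -69.050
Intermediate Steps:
V = -2762 (V = 3 - 35*(45 + 34) = 3 - 35*79 = 3 - 2765 = -2762)
v = 1/40 (v = 1/(-10*(-4)) = 1/40 ≈ 0.025000)
L = 1/40 ≈ 0.025000
L*V = (1/40)*(-2762) = -1381/20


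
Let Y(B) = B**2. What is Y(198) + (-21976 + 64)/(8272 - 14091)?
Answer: 20740908/529 ≈ 39208.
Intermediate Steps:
Y(198) + (-21976 + 64)/(8272 - 14091) = 198**2 + (-21976 + 64)/(8272 - 14091) = 39204 - 21912/(-5819) = 39204 - 21912*(-1/5819) = 39204 + 1992/529 = 20740908/529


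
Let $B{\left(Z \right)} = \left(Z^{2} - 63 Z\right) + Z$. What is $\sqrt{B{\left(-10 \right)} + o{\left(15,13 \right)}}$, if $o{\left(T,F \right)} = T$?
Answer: $7 \sqrt{15} \approx 27.111$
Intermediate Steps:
$B{\left(Z \right)} = Z^{2} - 62 Z$
$\sqrt{B{\left(-10 \right)} + o{\left(15,13 \right)}} = \sqrt{- 10 \left(-62 - 10\right) + 15} = \sqrt{\left(-10\right) \left(-72\right) + 15} = \sqrt{720 + 15} = \sqrt{735} = 7 \sqrt{15}$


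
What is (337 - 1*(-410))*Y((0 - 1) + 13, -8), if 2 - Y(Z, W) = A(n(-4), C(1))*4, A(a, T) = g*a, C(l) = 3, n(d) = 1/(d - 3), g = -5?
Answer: -4482/7 ≈ -640.29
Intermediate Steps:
n(d) = 1/(-3 + d)
A(a, T) = -5*a
Y(Z, W) = -6/7 (Y(Z, W) = 2 - (-5/(-3 - 4))*4 = 2 - (-5/(-7))*4 = 2 - (-5*(-⅐))*4 = 2 - 5*4/7 = 2 - 1*20/7 = 2 - 20/7 = -6/7)
(337 - 1*(-410))*Y((0 - 1) + 13, -8) = (337 - 1*(-410))*(-6/7) = (337 + 410)*(-6/7) = 747*(-6/7) = -4482/7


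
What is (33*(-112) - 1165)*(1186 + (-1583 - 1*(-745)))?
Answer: -1691628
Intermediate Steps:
(33*(-112) - 1165)*(1186 + (-1583 - 1*(-745))) = (-3696 - 1165)*(1186 + (-1583 + 745)) = -4861*(1186 - 838) = -4861*348 = -1691628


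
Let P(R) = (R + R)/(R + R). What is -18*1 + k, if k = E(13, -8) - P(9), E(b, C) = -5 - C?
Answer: -16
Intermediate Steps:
P(R) = 1 (P(R) = (2*R)/((2*R)) = (2*R)*(1/(2*R)) = 1)
k = 2 (k = (-5 - 1*(-8)) - 1*1 = (-5 + 8) - 1 = 3 - 1 = 2)
-18*1 + k = -18*1 + 2 = -18 + 2 = -16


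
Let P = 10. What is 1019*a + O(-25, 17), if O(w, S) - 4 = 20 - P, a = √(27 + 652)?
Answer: 14 + 1019*√679 ≈ 26567.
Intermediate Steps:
a = √679 ≈ 26.058
O(w, S) = 14 (O(w, S) = 4 + (20 - 1*10) = 4 + (20 - 10) = 4 + 10 = 14)
1019*a + O(-25, 17) = 1019*√679 + 14 = 14 + 1019*√679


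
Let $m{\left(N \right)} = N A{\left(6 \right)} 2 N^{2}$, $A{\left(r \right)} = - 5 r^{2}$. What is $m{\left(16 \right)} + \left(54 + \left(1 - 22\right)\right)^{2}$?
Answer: $-1473471$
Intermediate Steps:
$m{\left(N \right)} = - 360 N^{3}$ ($m{\left(N \right)} = N \left(- 5 \cdot 6^{2}\right) 2 N^{2} = N \left(\left(-5\right) 36\right) 2 N^{2} = N \left(-180\right) 2 N^{2} = - 180 N 2 N^{2} = - 360 N N^{2} = - 360 N^{3}$)
$m{\left(16 \right)} + \left(54 + \left(1 - 22\right)\right)^{2} = - 360 \cdot 16^{3} + \left(54 + \left(1 - 22\right)\right)^{2} = \left(-360\right) 4096 + \left(54 + \left(1 - 22\right)\right)^{2} = -1474560 + \left(54 - 21\right)^{2} = -1474560 + 33^{2} = -1474560 + 1089 = -1473471$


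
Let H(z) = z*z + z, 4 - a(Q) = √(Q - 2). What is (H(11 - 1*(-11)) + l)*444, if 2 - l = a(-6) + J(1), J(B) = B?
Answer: 223332 + 888*I*√2 ≈ 2.2333e+5 + 1255.8*I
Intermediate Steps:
a(Q) = 4 - √(-2 + Q) (a(Q) = 4 - √(Q - 2) = 4 - √(-2 + Q))
H(z) = z + z² (H(z) = z² + z = z + z²)
l = -3 + 2*I*√2 (l = 2 - ((4 - √(-2 - 6)) + 1) = 2 - ((4 - √(-8)) + 1) = 2 - ((4 - 2*I*√2) + 1) = 2 - (5 - 2*I*√2) = 2 + (-5 + 2*I*√2) = -3 + 2*I*√2 ≈ -3.0 + 2.8284*I)
(H(11 - 1*(-11)) + l)*444 = ((11 - 1*(-11))*(1 + (11 - 1*(-11))) + (-3 + 2*I*√2))*444 = ((11 + 11)*(1 + (11 + 11)) + (-3 + 2*I*√2))*444 = (22*(1 + 22) + (-3 + 2*I*√2))*444 = (22*23 + (-3 + 2*I*√2))*444 = (506 + (-3 + 2*I*√2))*444 = (503 + 2*I*√2)*444 = 223332 + 888*I*√2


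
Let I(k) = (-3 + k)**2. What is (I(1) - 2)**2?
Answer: 4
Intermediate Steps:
(I(1) - 2)**2 = ((-3 + 1)**2 - 2)**2 = ((-2)**2 - 2)**2 = (4 - 2)**2 = 2**2 = 4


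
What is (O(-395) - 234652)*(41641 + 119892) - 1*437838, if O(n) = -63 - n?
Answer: -37850850398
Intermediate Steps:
(O(-395) - 234652)*(41641 + 119892) - 1*437838 = ((-63 - 1*(-395)) - 234652)*(41641 + 119892) - 1*437838 = ((-63 + 395) - 234652)*161533 - 437838 = (332 - 234652)*161533 - 437838 = -234320*161533 - 437838 = -37850412560 - 437838 = -37850850398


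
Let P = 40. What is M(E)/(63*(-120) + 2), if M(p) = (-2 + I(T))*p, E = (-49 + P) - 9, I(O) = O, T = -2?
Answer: -36/3779 ≈ -0.0095263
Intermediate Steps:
E = -18 (E = (-49 + 40) - 9 = -9 - 9 = -18)
M(p) = -4*p (M(p) = (-2 - 2)*p = -4*p)
M(E)/(63*(-120) + 2) = (-4*(-18))/(63*(-120) + 2) = 72/(-7560 + 2) = 72/(-7558) = 72*(-1/7558) = -36/3779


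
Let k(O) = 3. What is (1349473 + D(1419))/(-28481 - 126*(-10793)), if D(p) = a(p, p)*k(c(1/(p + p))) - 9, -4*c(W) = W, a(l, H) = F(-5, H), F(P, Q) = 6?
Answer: 1349482/1331437 ≈ 1.0136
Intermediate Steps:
a(l, H) = 6
c(W) = -W/4
D(p) = 9 (D(p) = 6*3 - 9 = 18 - 9 = 9)
(1349473 + D(1419))/(-28481 - 126*(-10793)) = (1349473 + 9)/(-28481 - 126*(-10793)) = 1349482/(-28481 + 1359918) = 1349482/1331437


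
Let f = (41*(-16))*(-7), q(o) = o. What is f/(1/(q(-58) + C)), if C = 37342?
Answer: 171208128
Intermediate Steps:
f = 4592 (f = -656*(-7) = 4592)
f/(1/(q(-58) + C)) = 4592/(1/(-58 + 37342)) = 4592/(1/37284) = 4592*37284 = 171208128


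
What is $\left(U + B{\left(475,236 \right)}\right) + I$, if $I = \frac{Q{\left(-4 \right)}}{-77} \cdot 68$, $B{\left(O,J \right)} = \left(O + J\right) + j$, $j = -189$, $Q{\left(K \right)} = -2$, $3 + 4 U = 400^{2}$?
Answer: $\frac{12481089}{308} \approx 40523.0$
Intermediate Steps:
$U = \frac{159997}{4}$ ($U = - \frac{3}{4} + \frac{400^{2}}{4} = - \frac{3}{4} + \frac{1}{4} \cdot 160000 = - \frac{3}{4} + 40000 = \frac{159997}{4} \approx 39999.0$)
$B{\left(O,J \right)} = -189 + J + O$ ($B{\left(O,J \right)} = \left(O + J\right) - 189 = \left(J + O\right) - 189 = -189 + J + O$)
$I = \frac{136}{77}$ ($I = - \frac{2}{-77} \cdot 68 = \left(-2\right) \left(- \frac{1}{77}\right) 68 = \frac{2}{77} \cdot 68 = \frac{136}{77} \approx 1.7662$)
$\left(U + B{\left(475,236 \right)}\right) + I = \left(\frac{159997}{4} + \left(-189 + 236 + 475\right)\right) + \frac{136}{77} = \left(\frac{159997}{4} + 522\right) + \frac{136}{77} = \frac{162085}{4} + \frac{136}{77} = \frac{12481089}{308}$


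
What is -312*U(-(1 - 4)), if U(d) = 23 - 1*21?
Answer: -624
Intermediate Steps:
U(d) = 2 (U(d) = 23 - 21 = 2)
-312*U(-(1 - 4)) = -312*2 = -624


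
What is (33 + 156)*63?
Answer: 11907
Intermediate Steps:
(33 + 156)*63 = 189*63 = 11907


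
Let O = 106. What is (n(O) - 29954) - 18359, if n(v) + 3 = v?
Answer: -48210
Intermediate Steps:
n(v) = -3 + v
(n(O) - 29954) - 18359 = ((-3 + 106) - 29954) - 18359 = (103 - 29954) - 18359 = -29851 - 18359 = -48210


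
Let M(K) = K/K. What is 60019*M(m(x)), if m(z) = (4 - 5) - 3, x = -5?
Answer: 60019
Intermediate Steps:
m(z) = -4 (m(z) = -1 - 3 = -4)
M(K) = 1
60019*M(m(x)) = 60019*1 = 60019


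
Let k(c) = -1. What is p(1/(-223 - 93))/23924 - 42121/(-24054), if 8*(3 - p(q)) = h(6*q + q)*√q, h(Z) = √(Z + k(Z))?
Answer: 503887483/287733948 + √323/60479872 ≈ 1.7512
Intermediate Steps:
h(Z) = √(-1 + Z) (h(Z) = √(Z - 1) = √(-1 + Z))
p(q) = 3 - √q*√(-1 + 7*q)/8 (p(q) = 3 - √(-1 + (6*q + q))*√q/8 = 3 - √(-1 + 7*q)*√q/8 = 3 - √q*√(-1 + 7*q)/8)
p(1/(-223 - 93))/23924 - 42121/(-24054) = (3 - √(1/(-223 - 93))*√(-1 + 7/(-223 - 93))/8)/23924 - 42121/(-24054) = (3 - √(1/(-316))*√(-1 + 7/(-316))/8)*(1/23924) - 42121*(-1/24054) = (3 - √(-1/316)*√(-1 + 7*(-1/316))/8)*(1/23924) + 42121/24054 = (3 - I*√79/158*√(-1 - 7/316)/8)*(1/23924) + 42121/24054 = (3 - I*√79/158*√(-323/316)/8)*(1/23924) + 42121/24054 = (3 - I*√79/158*I*√25517/158/8)*(1/23924) + 42121/24054 = (3 + √323/2528)*(1/23924) + 42121/24054 = (3/23924 + √323/60479872) + 42121/24054 = 503887483/287733948 + √323/60479872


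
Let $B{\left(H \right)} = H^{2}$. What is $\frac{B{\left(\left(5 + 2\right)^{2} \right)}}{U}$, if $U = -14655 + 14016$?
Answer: $- \frac{2401}{639} \approx -3.7574$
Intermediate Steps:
$U = -639$
$\frac{B{\left(\left(5 + 2\right)^{2} \right)}}{U} = \frac{\left(\left(5 + 2\right)^{2}\right)^{2}}{-639} = \left(7^{2}\right)^{2} \left(- \frac{1}{639}\right) = 49^{2} \left(- \frac{1}{639}\right) = 2401 \left(- \frac{1}{639}\right) = - \frac{2401}{639}$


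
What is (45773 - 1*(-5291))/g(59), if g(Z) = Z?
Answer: 51064/59 ≈ 865.49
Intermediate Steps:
(45773 - 1*(-5291))/g(59) = (45773 - 1*(-5291))/59 = (45773 + 5291)*(1/59) = 51064*(1/59) = 51064/59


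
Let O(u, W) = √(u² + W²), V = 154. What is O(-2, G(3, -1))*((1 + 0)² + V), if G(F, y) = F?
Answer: 155*√13 ≈ 558.86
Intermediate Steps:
O(u, W) = √(W² + u²)
O(-2, G(3, -1))*((1 + 0)² + V) = √(3² + (-2)²)*((1 + 0)² + 154) = √(9 + 4)*(1² + 154) = √13*(1 + 154) = √13*155 = 155*√13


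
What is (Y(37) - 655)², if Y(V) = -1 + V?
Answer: 383161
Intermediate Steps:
(Y(37) - 655)² = ((-1 + 37) - 655)² = (36 - 655)² = (-619)² = 383161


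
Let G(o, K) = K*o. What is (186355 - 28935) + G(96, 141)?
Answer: 170956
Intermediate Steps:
(186355 - 28935) + G(96, 141) = (186355 - 28935) + 141*96 = 157420 + 13536 = 170956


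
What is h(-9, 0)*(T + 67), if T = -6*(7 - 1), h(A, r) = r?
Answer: 0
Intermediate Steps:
T = -36 (T = -6*6 = -36)
h(-9, 0)*(T + 67) = 0*(-36 + 67) = 0*31 = 0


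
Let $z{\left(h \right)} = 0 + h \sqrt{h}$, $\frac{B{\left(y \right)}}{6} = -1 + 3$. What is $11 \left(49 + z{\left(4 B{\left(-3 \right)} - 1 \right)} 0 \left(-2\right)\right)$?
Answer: $539$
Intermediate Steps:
$B{\left(y \right)} = 12$ ($B{\left(y \right)} = 6 \left(-1 + 3\right) = 6 \cdot 2 = 12$)
$z{\left(h \right)} = h^{\frac{3}{2}}$ ($z{\left(h \right)} = 0 + h^{\frac{3}{2}} = h^{\frac{3}{2}}$)
$11 \left(49 + z{\left(4 B{\left(-3 \right)} - 1 \right)} 0 \left(-2\right)\right) = 11 \left(49 + \left(4 \cdot 12 - 1\right)^{\frac{3}{2}} \cdot 0 \left(-2\right)\right) = 11 \left(49 + \left(48 - 1\right)^{\frac{3}{2}} \cdot 0 \left(-2\right)\right) = 11 \left(49 + 47^{\frac{3}{2}} \cdot 0 \left(-2\right)\right) = 11 \left(49 + 47 \sqrt{47} \cdot 0 \left(-2\right)\right) = 11 \left(49 + 0 \left(-2\right)\right) = 11 \left(49 + 0\right) = 11 \cdot 49 = 539$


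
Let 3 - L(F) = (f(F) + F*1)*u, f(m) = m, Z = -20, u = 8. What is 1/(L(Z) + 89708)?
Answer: 1/90031 ≈ 1.1107e-5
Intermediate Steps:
L(F) = 3 - 16*F (L(F) = 3 - (F + F*1)*8 = 3 - (F + F)*8 = 3 - 2*F*8 = 3 - 16*F)
1/(L(Z) + 89708) = 1/((3 - 16*(-20)) + 89708) = 1/((3 + 320) + 89708) = 1/(323 + 89708) = 1/90031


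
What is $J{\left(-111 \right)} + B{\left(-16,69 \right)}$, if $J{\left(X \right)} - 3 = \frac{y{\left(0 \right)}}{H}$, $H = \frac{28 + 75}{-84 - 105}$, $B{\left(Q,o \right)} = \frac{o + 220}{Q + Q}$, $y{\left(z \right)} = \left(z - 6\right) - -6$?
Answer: $- \frac{193}{32} \approx -6.0313$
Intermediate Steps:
$y{\left(z \right)} = z$ ($y{\left(z \right)} = \left(-6 + z\right) + 6 = z$)
$B{\left(Q,o \right)} = \frac{220 + o}{2 Q}$
$H = - \frac{103}{189}$ ($H = \frac{103}{-189} = 103 \left(- \frac{1}{189}\right) = - \frac{103}{189} \approx -0.54497$)
$J{\left(X \right)} = 3$ ($J{\left(X \right)} = 3 + \frac{0}{- \frac{103}{189}} = 3 + 0 \left(- \frac{189}{103}\right) = 3 + 0 = 3$)
$J{\left(-111 \right)} + B{\left(-16,69 \right)} = 3 + \frac{220 + 69}{2 \left(-16\right)} = 3 + \frac{1}{2} \left(- \frac{1}{16}\right) 289 = 3 - \frac{289}{32} = - \frac{193}{32}$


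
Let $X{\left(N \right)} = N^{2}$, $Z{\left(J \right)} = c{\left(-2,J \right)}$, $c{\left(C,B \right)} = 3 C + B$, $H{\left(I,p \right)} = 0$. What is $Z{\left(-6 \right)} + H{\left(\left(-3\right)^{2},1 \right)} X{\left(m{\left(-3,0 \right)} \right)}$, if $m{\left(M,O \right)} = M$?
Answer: $-12$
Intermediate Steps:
$c{\left(C,B \right)} = B + 3 C$
$Z{\left(J \right)} = -6 + J$ ($Z{\left(J \right)} = J + 3 \left(-2\right) = J - 6 = -6 + J$)
$Z{\left(-6 \right)} + H{\left(\left(-3\right)^{2},1 \right)} X{\left(m{\left(-3,0 \right)} \right)} = \left(-6 - 6\right) + 0 \left(-3\right)^{2} = -12 + 0 \cdot 9 = -12 + 0 = -12$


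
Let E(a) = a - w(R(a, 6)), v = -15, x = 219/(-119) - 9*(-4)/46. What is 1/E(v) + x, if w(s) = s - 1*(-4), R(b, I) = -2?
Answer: -3056/2737 ≈ -1.1166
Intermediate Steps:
x = -2895/2737 (x = 219*(-1/119) + 36*(1/46) = -219/119 + 18/23 = -2895/2737 ≈ -1.0577)
w(s) = 4 + s (w(s) = s + 4 = 4 + s)
E(a) = -2 + a (E(a) = a - (4 - 2) = a - 1*2 = a - 2 = -2 + a)
1/E(v) + x = 1/(-2 - 15) - 2895/2737 = 1/(-17) - 2895/2737 = -1/17 - 2895/2737 = -3056/2737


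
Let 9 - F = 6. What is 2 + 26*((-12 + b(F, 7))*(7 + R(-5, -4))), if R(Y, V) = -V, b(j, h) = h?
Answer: -1428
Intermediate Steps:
F = 3 (F = 9 - 1*6 = 9 - 6 = 3)
2 + 26*((-12 + b(F, 7))*(7 + R(-5, -4))) = 2 + 26*((-12 + 7)*(7 - 1*(-4))) = 2 + 26*(-5*(7 + 4)) = 2 + 26*(-5*11) = 2 + 26*(-55) = 2 - 1430 = -1428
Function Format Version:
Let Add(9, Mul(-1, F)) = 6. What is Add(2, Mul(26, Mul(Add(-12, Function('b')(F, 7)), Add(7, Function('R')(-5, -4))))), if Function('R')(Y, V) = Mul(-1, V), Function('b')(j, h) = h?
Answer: -1428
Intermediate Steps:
F = 3 (F = Add(9, Mul(-1, 6)) = Add(9, -6) = 3)
Add(2, Mul(26, Mul(Add(-12, Function('b')(F, 7)), Add(7, Function('R')(-5, -4))))) = Add(2, Mul(26, Mul(Add(-12, 7), Add(7, Mul(-1, -4))))) = Add(2, Mul(26, Mul(-5, Add(7, 4)))) = Add(2, Mul(26, Mul(-5, 11))) = Add(2, Mul(26, -55)) = Add(2, -1430) = -1428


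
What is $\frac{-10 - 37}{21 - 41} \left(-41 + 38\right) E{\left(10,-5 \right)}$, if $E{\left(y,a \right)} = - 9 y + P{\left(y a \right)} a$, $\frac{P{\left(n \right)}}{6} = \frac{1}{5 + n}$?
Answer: $\frac{3149}{5} \approx 629.8$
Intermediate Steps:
$P{\left(n \right)} = \frac{6}{5 + n}$
$E{\left(y,a \right)} = - 9 y + \frac{6 a}{5 + a y}$ ($E{\left(y,a \right)} = - 9 y + \frac{6}{5 + y a} a = - 9 y + \frac{6}{5 + a y} a = - 9 y + \frac{6 a}{5 + a y}$)
$\frac{-10 - 37}{21 - 41} \left(-41 + 38\right) E{\left(10,-5 \right)} = \frac{-10 - 37}{21 - 41} \left(-41 + 38\right) \frac{3 \left(2 \left(-5\right) - 30 \left(5 - 50\right)\right)}{5 - 50} = - \frac{47}{-20} \left(-3\right) \frac{3 \left(-10 - 30 \left(5 - 50\right)\right)}{5 - 50} = \left(-47\right) \left(- \frac{1}{20}\right) \left(-3\right) \frac{3 \left(-10 - 30 \left(-45\right)\right)}{-45} = \frac{47}{20} \left(-3\right) 3 \left(- \frac{1}{45}\right) \left(-10 + 1350\right) = - \frac{141 \cdot 3 \left(- \frac{1}{45}\right) 1340}{20} = \left(- \frac{141}{20}\right) \left(- \frac{268}{3}\right) = \frac{3149}{5}$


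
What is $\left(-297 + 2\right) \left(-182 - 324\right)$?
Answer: $149270$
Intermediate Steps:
$\left(-297 + 2\right) \left(-182 - 324\right) = \left(-295\right) \left(-506\right) = 149270$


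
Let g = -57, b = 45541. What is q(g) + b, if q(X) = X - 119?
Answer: 45365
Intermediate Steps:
q(X) = -119 + X
q(g) + b = (-119 - 57) + 45541 = -176 + 45541 = 45365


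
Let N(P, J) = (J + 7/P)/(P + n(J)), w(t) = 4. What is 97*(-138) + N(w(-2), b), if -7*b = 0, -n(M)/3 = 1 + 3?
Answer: -428359/32 ≈ -13386.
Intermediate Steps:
n(M) = -12 (n(M) = -3*(1 + 3) = -3*4 = -12)
b = 0 (b = -1/7*0 = 0)
N(P, J) = (J + 7/P)/(-12 + P) (N(P, J) = (J + 7/P)/(P - 12) = (J + 7/P)/(-12 + P))
97*(-138) + N(w(-2), b) = 97*(-138) + (7 + 0*4)/(4*(-12 + 4)) = -13386 + (1/4)*(7 + 0)/(-8) = -13386 + (1/4)*(-1/8)*7 = -13386 - 7/32 = -428359/32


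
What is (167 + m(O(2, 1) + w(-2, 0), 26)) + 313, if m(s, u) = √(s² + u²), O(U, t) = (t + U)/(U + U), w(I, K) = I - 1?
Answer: 480 + √10897/4 ≈ 506.10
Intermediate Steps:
w(I, K) = -1 + I
O(U, t) = (U + t)/(2*U) (O(U, t) = (U + t)/((2*U)) = (U + t)*(1/(2*U)) = (U + t)/(2*U))
(167 + m(O(2, 1) + w(-2, 0), 26)) + 313 = (167 + √(((½)*(2 + 1)/2 + (-1 - 2))² + 26²)) + 313 = (167 + √(((½)*(½)*3 - 3)² + 676)) + 313 = (167 + √((¾ - 3)² + 676)) + 313 = (167 + √((-9/4)² + 676)) + 313 = (167 + √(81/16 + 676)) + 313 = (167 + √(10897/16)) + 313 = (167 + √10897/4) + 313 = 480 + √10897/4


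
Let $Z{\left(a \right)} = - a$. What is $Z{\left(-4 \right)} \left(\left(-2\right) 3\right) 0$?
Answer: $0$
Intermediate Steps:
$Z{\left(-4 \right)} \left(\left(-2\right) 3\right) 0 = \left(-1\right) \left(-4\right) \left(\left(-2\right) 3\right) 0 = 4 \left(-6\right) 0 = \left(-24\right) 0 = 0$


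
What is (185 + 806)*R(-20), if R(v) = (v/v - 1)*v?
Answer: 0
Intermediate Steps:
R(v) = 0 (R(v) = (1 - 1)*v = 0*v = 0)
(185 + 806)*R(-20) = (185 + 806)*0 = 991*0 = 0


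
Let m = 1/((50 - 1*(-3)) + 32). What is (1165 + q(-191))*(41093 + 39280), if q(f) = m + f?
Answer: 6654161043/85 ≈ 7.8284e+7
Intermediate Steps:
m = 1/85 (m = 1/((50 + 3) + 32) = 1/(53 + 32) = 1/85 ≈ 0.011765)
q(f) = 1/85 + f
(1165 + q(-191))*(41093 + 39280) = (1165 + (1/85 - 191))*(41093 + 39280) = (1165 - 16234/85)*80373 = (82791/85)*80373 = 6654161043/85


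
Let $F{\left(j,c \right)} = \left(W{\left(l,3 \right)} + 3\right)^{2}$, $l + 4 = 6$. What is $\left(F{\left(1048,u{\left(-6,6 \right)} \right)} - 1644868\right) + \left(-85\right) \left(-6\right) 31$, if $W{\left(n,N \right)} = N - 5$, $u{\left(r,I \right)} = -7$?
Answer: $-1629057$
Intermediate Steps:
$l = 2$ ($l = -4 + 6 = 2$)
$W{\left(n,N \right)} = -5 + N$ ($W{\left(n,N \right)} = N - 5 = -5 + N$)
$F{\left(j,c \right)} = 1$ ($F{\left(j,c \right)} = \left(\left(-5 + 3\right) + 3\right)^{2} = \left(-2 + 3\right)^{2} = 1^{2} = 1$)
$\left(F{\left(1048,u{\left(-6,6 \right)} \right)} - 1644868\right) + \left(-85\right) \left(-6\right) 31 = \left(1 - 1644868\right) + \left(-85\right) \left(-6\right) 31 = -1644867 + 510 \cdot 31 = -1644867 + 15810 = -1629057$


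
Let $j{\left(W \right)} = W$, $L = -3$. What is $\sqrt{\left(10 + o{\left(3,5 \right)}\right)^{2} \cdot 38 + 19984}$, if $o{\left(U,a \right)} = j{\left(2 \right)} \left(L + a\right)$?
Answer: $6 \sqrt{762} \approx 165.63$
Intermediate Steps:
$o{\left(U,a \right)} = -6 + 2 a$ ($o{\left(U,a \right)} = 2 \left(-3 + a\right) = -6 + 2 a$)
$\sqrt{\left(10 + o{\left(3,5 \right)}\right)^{2} \cdot 38 + 19984} = \sqrt{\left(10 + \left(-6 + 2 \cdot 5\right)\right)^{2} \cdot 38 + 19984} = \sqrt{\left(10 + \left(-6 + 10\right)\right)^{2} \cdot 38 + 19984} = \sqrt{\left(10 + 4\right)^{2} \cdot 38 + 19984} = \sqrt{14^{2} \cdot 38 + 19984} = \sqrt{196 \cdot 38 + 19984} = \sqrt{7448 + 19984} = \sqrt{27432} = 6 \sqrt{762}$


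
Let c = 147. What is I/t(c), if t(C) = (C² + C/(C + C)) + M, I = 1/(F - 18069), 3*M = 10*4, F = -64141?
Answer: -3/5332839385 ≈ -5.6255e-10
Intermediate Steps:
M = 40/3 (M = (10*4)/3 = (⅓)*40 = 40/3 ≈ 13.333)
I = -1/82210 (I = 1/(-64141 - 18069) = 1/(-82210) = -1/82210 ≈ -1.2164e-5)
t(C) = 83/6 + C² (t(C) = (C² + C/(C + C)) + 40/3 = (C² + C/((2*C))) + 40/3 = (C² + (1/(2*C))*C) + 40/3 = (C² + ½) + 40/3 = (½ + C²) + 40/3 = 83/6 + C²)
I/t(c) = -1/(82210*(83/6 + 147²)) = -1/(82210*(83/6 + 21609)) = -1/(82210*129737/6) = -1/82210*6/129737 = -3/5332839385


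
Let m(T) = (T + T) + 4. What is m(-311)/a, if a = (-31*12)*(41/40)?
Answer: 2060/1271 ≈ 1.6208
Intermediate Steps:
m(T) = 4 + 2*T (m(T) = 2*T + 4 = 4 + 2*T)
a = -3813/10 (a = -15252/40 = -372*41/40 = -3813/10 ≈ -381.30)
m(-311)/a = (4 + 2*(-311))/(-3813/10) = (4 - 622)*(-10/3813) = -618*(-10/3813) = 2060/1271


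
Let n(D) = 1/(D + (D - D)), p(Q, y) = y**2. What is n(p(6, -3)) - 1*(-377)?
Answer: 3394/9 ≈ 377.11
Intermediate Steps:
n(D) = 1/D (n(D) = 1/(D + 0) = 1/D)
n(p(6, -3)) - 1*(-377) = 1/((-3)**2) - 1*(-377) = 1/9 + 377 = 3394/9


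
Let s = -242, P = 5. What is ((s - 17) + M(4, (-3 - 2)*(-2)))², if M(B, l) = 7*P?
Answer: 50176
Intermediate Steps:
M(B, l) = 35 (M(B, l) = 7*5 = 35)
((s - 17) + M(4, (-3 - 2)*(-2)))² = ((-242 - 17) + 35)² = (-259 + 35)² = (-224)² = 50176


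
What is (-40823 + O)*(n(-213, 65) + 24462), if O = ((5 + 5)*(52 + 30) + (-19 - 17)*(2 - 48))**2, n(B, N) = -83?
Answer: 148462088387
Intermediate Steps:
O = 6130576 (O = (10*82 - 36*(-46))**2 = (820 + 1656)**2 = 2476**2 = 6130576)
(-40823 + O)*(n(-213, 65) + 24462) = (-40823 + 6130576)*(-83 + 24462) = 6089753*24379 = 148462088387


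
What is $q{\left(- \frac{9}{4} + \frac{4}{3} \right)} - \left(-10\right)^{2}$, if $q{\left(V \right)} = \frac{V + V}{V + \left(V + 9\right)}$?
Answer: $- \frac{4311}{43} \approx -100.26$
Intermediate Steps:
$q{\left(V \right)} = \frac{2 V}{9 + 2 V}$ ($q{\left(V \right)} = \frac{2 V}{V + \left(9 + V\right)} = \frac{2 V}{9 + 2 V}$)
$q{\left(- \frac{9}{4} + \frac{4}{3} \right)} - \left(-10\right)^{2} = \frac{2 \left(- \frac{9}{4} + \frac{4}{3}\right)}{9 + 2 \left(- \frac{9}{4} + \frac{4}{3}\right)} - \left(-10\right)^{2} = \frac{2 \left(\left(-9\right) \frac{1}{4} + 4 \cdot \frac{1}{3}\right)}{9 + 2 \left(\left(-9\right) \frac{1}{4} + 4 \cdot \frac{1}{3}\right)} - 100 = \frac{2 \left(- \frac{9}{4} + \frac{4}{3}\right)}{9 + 2 \left(- \frac{9}{4} + \frac{4}{3}\right)} - 100 = 2 \left(- \frac{11}{12}\right) \frac{1}{9 + 2 \left(- \frac{11}{12}\right)} - 100 = 2 \left(- \frac{11}{12}\right) \frac{1}{9 - \frac{11}{6}} - 100 = 2 \left(- \frac{11}{12}\right) \frac{1}{\frac{43}{6}} - 100 = 2 \left(- \frac{11}{12}\right) \frac{6}{43} - 100 = - \frac{11}{43} - 100 = - \frac{4311}{43}$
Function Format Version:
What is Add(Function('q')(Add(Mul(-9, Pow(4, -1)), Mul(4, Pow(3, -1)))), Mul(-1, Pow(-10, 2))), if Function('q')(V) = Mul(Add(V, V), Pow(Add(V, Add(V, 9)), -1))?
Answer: Rational(-4311, 43) ≈ -100.26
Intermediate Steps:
Function('q')(V) = Mul(2, V, Pow(Add(9, Mul(2, V)), -1)) (Function('q')(V) = Mul(Mul(2, V), Pow(Add(V, Add(9, V)), -1)) = Mul(Mul(2, V), Pow(Add(9, Mul(2, V)), -1)) = Mul(2, V, Pow(Add(9, Mul(2, V)), -1)))
Add(Function('q')(Add(Mul(-9, Pow(4, -1)), Mul(4, Pow(3, -1)))), Mul(-1, Pow(-10, 2))) = Add(Mul(2, Add(Mul(-9, Pow(4, -1)), Mul(4, Pow(3, -1))), Pow(Add(9, Mul(2, Add(Mul(-9, Pow(4, -1)), Mul(4, Pow(3, -1))))), -1)), Mul(-1, Pow(-10, 2))) = Add(Mul(2, Add(Mul(-9, Rational(1, 4)), Mul(4, Rational(1, 3))), Pow(Add(9, Mul(2, Add(Mul(-9, Rational(1, 4)), Mul(4, Rational(1, 3))))), -1)), Mul(-1, 100)) = Add(Mul(2, Add(Rational(-9, 4), Rational(4, 3)), Pow(Add(9, Mul(2, Add(Rational(-9, 4), Rational(4, 3)))), -1)), -100) = Add(Mul(2, Rational(-11, 12), Pow(Add(9, Mul(2, Rational(-11, 12))), -1)), -100) = Add(Mul(2, Rational(-11, 12), Pow(Add(9, Rational(-11, 6)), -1)), -100) = Add(Mul(2, Rational(-11, 12), Pow(Rational(43, 6), -1)), -100) = Add(Mul(2, Rational(-11, 12), Rational(6, 43)), -100) = Add(Rational(-11, 43), -100) = Rational(-4311, 43)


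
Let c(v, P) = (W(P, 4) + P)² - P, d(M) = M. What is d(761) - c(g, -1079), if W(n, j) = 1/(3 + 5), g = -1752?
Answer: -74514513/64 ≈ -1.1643e+6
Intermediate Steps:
W(n, j) = ⅛ (W(n, j) = 1/8 = ⅛)
c(v, P) = (⅛ + P)² - P
d(761) - c(g, -1079) = 761 - (-1*(-1079) + (1 + 8*(-1079))²/64) = 761 - (1079 + (1 - 8632)²/64) = 761 - (1079 + (1/64)*(-8631)²) = 761 - (1079 + (1/64)*74494161) = 761 - (1079 + 74494161/64) = 761 - 1*74563217/64 = 761 - 74563217/64 = -74514513/64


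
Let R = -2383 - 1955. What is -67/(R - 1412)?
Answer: 67/5750 ≈ 0.011652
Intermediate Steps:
R = -4338
-67/(R - 1412) = -67/(-4338 - 1412) = -67/(-5750) = -67*(-1/5750) = 67/5750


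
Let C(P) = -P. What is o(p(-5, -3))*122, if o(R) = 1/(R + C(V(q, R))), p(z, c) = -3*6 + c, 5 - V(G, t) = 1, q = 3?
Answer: -122/25 ≈ -4.8800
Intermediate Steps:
V(G, t) = 4 (V(G, t) = 5 - 1*1 = 5 - 1 = 4)
p(z, c) = -18 + c
o(R) = 1/(-4 + R) (o(R) = 1/(R - 1*4) = 1/(R - 4) = 1/(-4 + R))
o(p(-5, -3))*122 = 122/(-4 + (-18 - 3)) = 122/(-4 - 21) = 122/(-25) = -1/25*122 = -122/25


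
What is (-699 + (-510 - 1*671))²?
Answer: 3534400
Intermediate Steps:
(-699 + (-510 - 1*671))² = (-699 + (-510 - 671))² = (-699 - 1181)² = (-1880)² = 3534400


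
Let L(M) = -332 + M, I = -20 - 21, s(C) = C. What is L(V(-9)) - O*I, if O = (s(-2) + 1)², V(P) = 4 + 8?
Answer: -279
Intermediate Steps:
V(P) = 12
I = -41
O = 1 (O = (-2 + 1)² = (-1)² = 1)
L(V(-9)) - O*I = (-332 + 12) - (-41) = -320 - 1*(-41) = -320 + 41 = -279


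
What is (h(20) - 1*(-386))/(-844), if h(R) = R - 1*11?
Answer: -395/844 ≈ -0.46801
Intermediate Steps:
h(R) = -11 + R (h(R) = R - 11 = -11 + R)
(h(20) - 1*(-386))/(-844) = ((-11 + 20) - 1*(-386))/(-844) = (9 + 386)*(-1/844) = 395*(-1/844) = -395/844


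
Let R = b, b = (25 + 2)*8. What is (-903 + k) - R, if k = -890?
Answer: -2009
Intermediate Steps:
b = 216 (b = 27*8 = 216)
R = 216
(-903 + k) - R = (-903 - 890) - 1*216 = -1793 - 216 = -2009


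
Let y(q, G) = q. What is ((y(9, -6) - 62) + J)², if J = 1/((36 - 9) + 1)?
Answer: 2199289/784 ≈ 2805.2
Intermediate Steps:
J = 1/28 (J = 1/(27 + 1) = 1/28 ≈ 0.035714)
((y(9, -6) - 62) + J)² = ((9 - 62) + 1/28)² = (-53 + 1/28)² = (-1483/28)² = 2199289/784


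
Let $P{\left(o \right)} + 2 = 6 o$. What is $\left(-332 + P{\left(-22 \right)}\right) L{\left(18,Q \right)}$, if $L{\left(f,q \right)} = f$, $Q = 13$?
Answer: $-8388$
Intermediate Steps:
$P{\left(o \right)} = -2 + 6 o$
$\left(-332 + P{\left(-22 \right)}\right) L{\left(18,Q \right)} = \left(-332 + \left(-2 + 6 \left(-22\right)\right)\right) 18 = \left(-332 - 134\right) 18 = \left(-466\right) 18 = -8388$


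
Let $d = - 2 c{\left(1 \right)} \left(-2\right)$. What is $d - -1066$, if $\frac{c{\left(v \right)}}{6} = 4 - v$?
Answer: $1138$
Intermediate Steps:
$c{\left(v \right)} = 24 - 6 v$ ($c{\left(v \right)} = 6 \left(4 - v\right) = 24 - 6 v$)
$d = 72$ ($d = - 2 \left(24 - 6\right) \left(-2\right) = \left(-2\right) 18 \left(-2\right) = \left(-36\right) \left(-2\right) = 72$)
$d - -1066 = 72 - -1066 = 72 + 1066 = 1138$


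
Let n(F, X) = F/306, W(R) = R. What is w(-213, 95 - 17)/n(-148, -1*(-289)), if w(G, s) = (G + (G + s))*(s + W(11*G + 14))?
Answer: -59926122/37 ≈ -1.6196e+6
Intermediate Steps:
n(F, X) = F/306 (n(F, X) = F*(1/306) = F/306)
w(G, s) = (s + 2*G)*(14 + s + 11*G) (w(G, s) = (G + (G + s))*(s + (11*G + 14)) = (s + 2*G)*(s + (14 + 11*G)) = (s + 2*G)*(14 + s + 11*G))
w(-213, 95 - 17)/n(-148, -1*(-289)) = ((95 - 17)² + 14*(95 - 17) + 22*(-213)² + 28*(-213) + 13*(-213)*(95 - 17))/(((1/306)*(-148))) = (78² + 14*78 + 22*45369 - 5964 + 13*(-213)*78)/(-74/153) = (6084 + 1092 + 998118 - 5964 - 215982)*(-153/74) = 783348*(-153/74) = -59926122/37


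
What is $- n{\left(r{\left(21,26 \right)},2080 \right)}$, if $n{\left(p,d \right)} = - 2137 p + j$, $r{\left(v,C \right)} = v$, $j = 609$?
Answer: $44268$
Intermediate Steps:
$n{\left(p,d \right)} = 609 - 2137 p$ ($n{\left(p,d \right)} = - 2137 p + 609 = 609 - 2137 p$)
$- n{\left(r{\left(21,26 \right)},2080 \right)} = - (609 - 44877) = \left(-1\right) \left(-44268\right) = 44268$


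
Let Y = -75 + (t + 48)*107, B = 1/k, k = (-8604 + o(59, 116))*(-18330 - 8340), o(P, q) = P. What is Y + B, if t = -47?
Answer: 7292644801/227895150 ≈ 32.000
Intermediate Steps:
k = 227895150 (k = (-8604 + 59)*(-18330 - 8340) = -8545*(-26670) = 227895150)
B = 1/227895150 ≈ 4.3880e-9
Y = 32 (Y = -75 + (-47 + 48)*107 = -75 + 1*107 = -75 + 107 = 32)
Y + B = 32 + 1/227895150 = 7292644801/227895150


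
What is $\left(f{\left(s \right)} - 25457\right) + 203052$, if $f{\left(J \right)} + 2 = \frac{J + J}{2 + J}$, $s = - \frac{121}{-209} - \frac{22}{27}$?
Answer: $\frac{160721423}{905} \approx 1.7759 \cdot 10^{5}$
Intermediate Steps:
$s = - \frac{121}{513}$ ($s = \left(-121\right) \left(- \frac{1}{209}\right) - \frac{22}{27} = \frac{11}{19} - \frac{22}{27} = - \frac{121}{513} \approx -0.23587$)
$f{\left(J \right)} = -2 + \frac{2 J}{2 + J}$ ($f{\left(J \right)} = -2 + \frac{J + J}{2 + J} = -2 + \frac{2 J}{2 + J}$)
$\left(f{\left(s \right)} - 25457\right) + 203052 = \left(- \frac{4}{2 - \frac{121}{513}} - 25457\right) + 203052 = \left(- \frac{4}{\frac{905}{513}} - 25457\right) + 203052 = \left(\left(-4\right) \frac{513}{905} - 25457\right) + 203052 = \left(- \frac{2052}{905} - 25457\right) + 203052 = - \frac{23040637}{905} + 203052 = \frac{160721423}{905}$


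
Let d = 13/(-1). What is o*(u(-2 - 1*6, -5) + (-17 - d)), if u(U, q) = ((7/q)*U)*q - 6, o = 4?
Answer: -264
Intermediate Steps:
d = -13 (d = 13*(-1) = -13)
u(U, q) = -6 + 7*U (u(U, q) = (7*U/q)*q - 6 = 7*U - 6 = -6 + 7*U)
o*(u(-2 - 1*6, -5) + (-17 - d)) = 4*((-6 + 7*(-2 - 1*6)) + (-17 - 1*(-13))) = 4*((-6 + 7*(-2 - 6)) + (-17 + 13)) = 4*((-6 + 7*(-8)) - 4) = 4*((-6 - 56) - 4) = 4*(-62 - 4) = 4*(-66) = -264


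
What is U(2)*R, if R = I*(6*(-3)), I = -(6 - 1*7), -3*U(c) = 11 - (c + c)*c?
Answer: 18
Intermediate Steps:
U(c) = -11/3 + 2*c²/3 (U(c) = -(11 - (c + c)*c)/3 = -(11 - 2*c*c)/3 = -(11 - 2*c²)/3 = -11/3 + 2*c²/3)
I = 1 (I = -(6 - 7) = -1*(-1) = 1)
R = -18 (R = 1*(6*(-3)) = 1*(-18) = -18)
U(2)*R = (-11/3 + (⅔)*2²)*(-18) = (-11/3 + (⅔)*4)*(-18) = (-11/3 + 8/3)*(-18) = -1*(-18) = 18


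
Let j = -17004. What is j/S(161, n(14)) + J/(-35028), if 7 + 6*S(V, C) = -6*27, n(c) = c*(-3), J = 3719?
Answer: 274851397/455364 ≈ 603.59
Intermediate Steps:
n(c) = -3*c
S(V, C) = -169/6 (S(V, C) = -7/6 + (-6*27)/6 = -7/6 + (1/6)*(-162) = -7/6 - 27 = -169/6)
j/S(161, n(14)) + J/(-35028) = -17004/(-169/6) + 3719/(-35028) = -17004*(-6/169) + 3719*(-1/35028) = 7848/13 - 3719/35028 = 274851397/455364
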